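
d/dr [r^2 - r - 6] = 2*r - 1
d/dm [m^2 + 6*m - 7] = 2*m + 6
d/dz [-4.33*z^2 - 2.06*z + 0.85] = -8.66*z - 2.06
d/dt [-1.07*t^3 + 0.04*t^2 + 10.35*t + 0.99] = -3.21*t^2 + 0.08*t + 10.35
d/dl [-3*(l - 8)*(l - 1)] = 27 - 6*l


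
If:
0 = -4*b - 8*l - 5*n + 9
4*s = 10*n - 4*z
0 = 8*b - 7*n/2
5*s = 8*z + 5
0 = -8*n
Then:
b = 0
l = 9/8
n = 0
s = 5/13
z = -5/13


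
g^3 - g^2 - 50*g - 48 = (g - 8)*(g + 1)*(g + 6)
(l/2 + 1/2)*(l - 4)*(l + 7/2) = l^3/2 + l^2/4 - 29*l/4 - 7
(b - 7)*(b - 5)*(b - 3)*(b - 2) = b^4 - 17*b^3 + 101*b^2 - 247*b + 210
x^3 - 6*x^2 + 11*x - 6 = (x - 3)*(x - 2)*(x - 1)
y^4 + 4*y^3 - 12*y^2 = y^2*(y - 2)*(y + 6)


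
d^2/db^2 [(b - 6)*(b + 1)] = 2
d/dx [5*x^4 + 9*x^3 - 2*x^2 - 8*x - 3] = 20*x^3 + 27*x^2 - 4*x - 8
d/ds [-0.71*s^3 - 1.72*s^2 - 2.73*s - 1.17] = -2.13*s^2 - 3.44*s - 2.73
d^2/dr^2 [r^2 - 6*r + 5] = 2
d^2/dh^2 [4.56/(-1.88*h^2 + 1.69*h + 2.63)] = (-32.233728*h^2 + 28.976064*h + 4.56*(3.76*h - 1.69)*(7.52*h - 3.38) + 45.092928)/(-1.88*h^2 + 1.69*h + 2.63)^3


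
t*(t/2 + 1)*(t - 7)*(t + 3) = t^4/2 - t^3 - 29*t^2/2 - 21*t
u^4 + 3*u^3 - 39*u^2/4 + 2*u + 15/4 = (u - 3/2)*(u - 1)*(u + 1/2)*(u + 5)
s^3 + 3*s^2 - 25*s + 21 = (s - 3)*(s - 1)*(s + 7)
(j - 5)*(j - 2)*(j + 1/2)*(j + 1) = j^4 - 11*j^3/2 + 23*j/2 + 5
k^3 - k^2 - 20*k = k*(k - 5)*(k + 4)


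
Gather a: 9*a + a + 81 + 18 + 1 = 10*a + 100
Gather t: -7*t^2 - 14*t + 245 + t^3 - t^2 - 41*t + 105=t^3 - 8*t^2 - 55*t + 350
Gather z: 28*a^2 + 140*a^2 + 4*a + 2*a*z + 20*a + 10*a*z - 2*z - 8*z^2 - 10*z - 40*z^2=168*a^2 + 24*a - 48*z^2 + z*(12*a - 12)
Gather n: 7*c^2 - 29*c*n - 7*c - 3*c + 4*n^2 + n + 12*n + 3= 7*c^2 - 10*c + 4*n^2 + n*(13 - 29*c) + 3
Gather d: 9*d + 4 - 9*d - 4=0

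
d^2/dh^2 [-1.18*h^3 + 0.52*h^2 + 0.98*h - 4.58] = 1.04 - 7.08*h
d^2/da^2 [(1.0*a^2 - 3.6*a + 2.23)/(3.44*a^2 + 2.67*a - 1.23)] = (-1.4210854715202e-14*a^4 - 103.57152*a^3 + 183.720768*a^2 + 31.498704*a + 30.046326)/(40.707584*a^6 + 94.787136*a^5 + 29.904264*a^4 - 48.749661*a^3 - 10.692513*a^2 + 12.118329*a - 1.860867)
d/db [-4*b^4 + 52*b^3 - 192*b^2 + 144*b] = -16*b^3 + 156*b^2 - 384*b + 144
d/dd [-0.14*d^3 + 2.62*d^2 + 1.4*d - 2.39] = -0.42*d^2 + 5.24*d + 1.4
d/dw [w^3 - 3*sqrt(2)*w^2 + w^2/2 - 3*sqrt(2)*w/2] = 3*w^2 - 6*sqrt(2)*w + w - 3*sqrt(2)/2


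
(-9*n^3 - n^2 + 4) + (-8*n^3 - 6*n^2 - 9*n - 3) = -17*n^3 - 7*n^2 - 9*n + 1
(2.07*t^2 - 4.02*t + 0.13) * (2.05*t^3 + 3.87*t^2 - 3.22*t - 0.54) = 4.2435*t^5 - 0.230099999999998*t^4 - 21.9563*t^3 + 12.3297*t^2 + 1.7522*t - 0.0702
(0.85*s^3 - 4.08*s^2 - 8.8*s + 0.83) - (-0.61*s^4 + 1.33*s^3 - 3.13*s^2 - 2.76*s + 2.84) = 0.61*s^4 - 0.48*s^3 - 0.95*s^2 - 6.04*s - 2.01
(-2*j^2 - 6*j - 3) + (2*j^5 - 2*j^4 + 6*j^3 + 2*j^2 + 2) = 2*j^5 - 2*j^4 + 6*j^3 - 6*j - 1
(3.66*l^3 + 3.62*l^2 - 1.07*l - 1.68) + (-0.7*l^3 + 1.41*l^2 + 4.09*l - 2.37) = 2.96*l^3 + 5.03*l^2 + 3.02*l - 4.05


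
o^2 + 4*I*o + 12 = (o - 2*I)*(o + 6*I)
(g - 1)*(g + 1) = g^2 - 1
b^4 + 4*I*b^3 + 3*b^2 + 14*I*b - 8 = (b - 2*I)*(b + I)^2*(b + 4*I)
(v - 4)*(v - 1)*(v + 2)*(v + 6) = v^4 + 3*v^3 - 24*v^2 - 28*v + 48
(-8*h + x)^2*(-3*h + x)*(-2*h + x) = 384*h^4 - 416*h^3*x + 150*h^2*x^2 - 21*h*x^3 + x^4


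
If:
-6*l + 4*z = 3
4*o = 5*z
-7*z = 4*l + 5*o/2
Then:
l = -243/614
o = 60/307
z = 48/307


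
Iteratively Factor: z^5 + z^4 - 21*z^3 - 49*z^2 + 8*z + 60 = (z + 3)*(z^4 - 2*z^3 - 15*z^2 - 4*z + 20) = (z + 2)*(z + 3)*(z^3 - 4*z^2 - 7*z + 10) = (z - 5)*(z + 2)*(z + 3)*(z^2 + z - 2) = (z - 5)*(z + 2)^2*(z + 3)*(z - 1)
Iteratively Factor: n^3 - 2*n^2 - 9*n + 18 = (n - 3)*(n^2 + n - 6) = (n - 3)*(n - 2)*(n + 3)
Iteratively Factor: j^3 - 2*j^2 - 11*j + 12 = (j - 4)*(j^2 + 2*j - 3) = (j - 4)*(j + 3)*(j - 1)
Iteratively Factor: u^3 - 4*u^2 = (u - 4)*(u^2) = u*(u - 4)*(u)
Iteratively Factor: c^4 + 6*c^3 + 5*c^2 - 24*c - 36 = (c + 3)*(c^3 + 3*c^2 - 4*c - 12) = (c + 3)^2*(c^2 - 4) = (c - 2)*(c + 3)^2*(c + 2)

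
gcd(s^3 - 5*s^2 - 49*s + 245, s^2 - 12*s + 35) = s^2 - 12*s + 35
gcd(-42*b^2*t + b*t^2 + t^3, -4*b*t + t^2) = t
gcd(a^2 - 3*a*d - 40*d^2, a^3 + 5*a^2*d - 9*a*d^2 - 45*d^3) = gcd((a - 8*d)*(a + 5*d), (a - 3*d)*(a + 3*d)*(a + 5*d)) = a + 5*d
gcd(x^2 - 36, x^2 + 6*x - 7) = 1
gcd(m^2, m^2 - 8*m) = m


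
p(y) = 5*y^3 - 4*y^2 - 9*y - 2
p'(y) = 15*y^2 - 8*y - 9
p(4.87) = 436.81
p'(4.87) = 307.79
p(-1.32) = -8.59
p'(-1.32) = 27.70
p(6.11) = 934.18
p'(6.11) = 502.10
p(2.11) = 8.17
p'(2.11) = 40.90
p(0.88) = -9.61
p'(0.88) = -4.42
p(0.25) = -4.42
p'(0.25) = -10.06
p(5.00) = 478.00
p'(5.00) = 326.00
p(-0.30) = 0.20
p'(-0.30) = -5.25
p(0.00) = -2.00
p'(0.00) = -9.00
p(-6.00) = -1172.00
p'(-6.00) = 579.00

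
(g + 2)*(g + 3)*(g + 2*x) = g^3 + 2*g^2*x + 5*g^2 + 10*g*x + 6*g + 12*x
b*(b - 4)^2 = b^3 - 8*b^2 + 16*b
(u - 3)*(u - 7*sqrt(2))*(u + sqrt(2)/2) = u^3 - 13*sqrt(2)*u^2/2 - 3*u^2 - 7*u + 39*sqrt(2)*u/2 + 21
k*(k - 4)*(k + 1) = k^3 - 3*k^2 - 4*k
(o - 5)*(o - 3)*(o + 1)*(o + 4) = o^4 - 3*o^3 - 21*o^2 + 43*o + 60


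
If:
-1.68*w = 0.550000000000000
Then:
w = -0.33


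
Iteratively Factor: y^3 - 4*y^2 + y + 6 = (y - 2)*(y^2 - 2*y - 3) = (y - 3)*(y - 2)*(y + 1)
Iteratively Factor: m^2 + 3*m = (m + 3)*(m)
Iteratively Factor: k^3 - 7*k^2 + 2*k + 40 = (k + 2)*(k^2 - 9*k + 20) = (k - 4)*(k + 2)*(k - 5)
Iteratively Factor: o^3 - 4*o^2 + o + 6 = (o - 2)*(o^2 - 2*o - 3) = (o - 3)*(o - 2)*(o + 1)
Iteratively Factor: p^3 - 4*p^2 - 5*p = (p + 1)*(p^2 - 5*p) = p*(p + 1)*(p - 5)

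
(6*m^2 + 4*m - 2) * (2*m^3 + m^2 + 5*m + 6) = 12*m^5 + 14*m^4 + 30*m^3 + 54*m^2 + 14*m - 12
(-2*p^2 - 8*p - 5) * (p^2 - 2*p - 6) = -2*p^4 - 4*p^3 + 23*p^2 + 58*p + 30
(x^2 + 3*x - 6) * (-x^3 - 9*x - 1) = -x^5 - 3*x^4 - 3*x^3 - 28*x^2 + 51*x + 6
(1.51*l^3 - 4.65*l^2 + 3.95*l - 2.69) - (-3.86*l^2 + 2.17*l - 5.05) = 1.51*l^3 - 0.79*l^2 + 1.78*l + 2.36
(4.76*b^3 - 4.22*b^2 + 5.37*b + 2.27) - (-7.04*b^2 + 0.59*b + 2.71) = 4.76*b^3 + 2.82*b^2 + 4.78*b - 0.44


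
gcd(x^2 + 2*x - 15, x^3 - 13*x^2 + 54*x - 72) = x - 3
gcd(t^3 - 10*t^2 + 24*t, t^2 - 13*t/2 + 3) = t - 6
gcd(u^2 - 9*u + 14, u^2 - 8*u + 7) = u - 7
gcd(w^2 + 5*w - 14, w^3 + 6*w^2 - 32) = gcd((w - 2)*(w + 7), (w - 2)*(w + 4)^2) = w - 2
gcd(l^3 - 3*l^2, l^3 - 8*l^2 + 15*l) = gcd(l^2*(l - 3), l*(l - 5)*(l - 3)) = l^2 - 3*l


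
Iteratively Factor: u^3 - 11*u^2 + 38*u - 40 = (u - 4)*(u^2 - 7*u + 10) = (u - 5)*(u - 4)*(u - 2)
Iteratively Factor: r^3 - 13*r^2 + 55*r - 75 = (r - 3)*(r^2 - 10*r + 25) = (r - 5)*(r - 3)*(r - 5)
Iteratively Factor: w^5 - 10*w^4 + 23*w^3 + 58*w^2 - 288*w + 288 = (w + 3)*(w^4 - 13*w^3 + 62*w^2 - 128*w + 96) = (w - 2)*(w + 3)*(w^3 - 11*w^2 + 40*w - 48) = (w - 3)*(w - 2)*(w + 3)*(w^2 - 8*w + 16) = (w - 4)*(w - 3)*(w - 2)*(w + 3)*(w - 4)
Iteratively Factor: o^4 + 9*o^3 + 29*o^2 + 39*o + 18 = (o + 1)*(o^3 + 8*o^2 + 21*o + 18) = (o + 1)*(o + 3)*(o^2 + 5*o + 6) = (o + 1)*(o + 2)*(o + 3)*(o + 3)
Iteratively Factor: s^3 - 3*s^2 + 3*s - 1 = (s - 1)*(s^2 - 2*s + 1) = (s - 1)^2*(s - 1)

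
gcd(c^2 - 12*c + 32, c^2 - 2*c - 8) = c - 4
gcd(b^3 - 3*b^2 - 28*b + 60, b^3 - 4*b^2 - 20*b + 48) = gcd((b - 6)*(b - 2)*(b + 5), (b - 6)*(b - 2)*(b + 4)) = b^2 - 8*b + 12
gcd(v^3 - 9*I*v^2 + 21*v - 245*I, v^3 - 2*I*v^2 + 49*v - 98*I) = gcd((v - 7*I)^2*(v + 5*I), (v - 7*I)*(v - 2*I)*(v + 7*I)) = v - 7*I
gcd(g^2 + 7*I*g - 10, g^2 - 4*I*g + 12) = g + 2*I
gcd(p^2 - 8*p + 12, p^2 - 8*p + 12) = p^2 - 8*p + 12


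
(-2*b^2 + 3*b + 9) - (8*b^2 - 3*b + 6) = -10*b^2 + 6*b + 3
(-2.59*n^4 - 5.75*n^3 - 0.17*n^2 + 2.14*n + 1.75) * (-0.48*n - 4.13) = 1.2432*n^5 + 13.4567*n^4 + 23.8291*n^3 - 0.3251*n^2 - 9.6782*n - 7.2275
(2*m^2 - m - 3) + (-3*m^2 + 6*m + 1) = -m^2 + 5*m - 2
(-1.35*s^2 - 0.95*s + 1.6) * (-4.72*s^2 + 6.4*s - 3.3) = 6.372*s^4 - 4.156*s^3 - 9.177*s^2 + 13.375*s - 5.28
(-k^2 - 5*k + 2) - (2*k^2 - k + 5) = -3*k^2 - 4*k - 3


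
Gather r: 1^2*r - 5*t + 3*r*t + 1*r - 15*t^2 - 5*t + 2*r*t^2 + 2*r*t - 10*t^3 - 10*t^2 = r*(2*t^2 + 5*t + 2) - 10*t^3 - 25*t^2 - 10*t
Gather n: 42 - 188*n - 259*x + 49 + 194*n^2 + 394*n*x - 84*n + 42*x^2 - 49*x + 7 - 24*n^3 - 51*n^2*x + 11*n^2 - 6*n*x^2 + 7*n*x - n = -24*n^3 + n^2*(205 - 51*x) + n*(-6*x^2 + 401*x - 273) + 42*x^2 - 308*x + 98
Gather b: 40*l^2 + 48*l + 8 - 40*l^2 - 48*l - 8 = 0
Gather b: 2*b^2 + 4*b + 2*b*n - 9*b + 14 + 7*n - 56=2*b^2 + b*(2*n - 5) + 7*n - 42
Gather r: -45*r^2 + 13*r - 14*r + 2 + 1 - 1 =-45*r^2 - r + 2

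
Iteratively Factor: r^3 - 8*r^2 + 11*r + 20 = (r - 5)*(r^2 - 3*r - 4) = (r - 5)*(r + 1)*(r - 4)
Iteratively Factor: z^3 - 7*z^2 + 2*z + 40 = (z + 2)*(z^2 - 9*z + 20) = (z - 5)*(z + 2)*(z - 4)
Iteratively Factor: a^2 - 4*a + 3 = (a - 3)*(a - 1)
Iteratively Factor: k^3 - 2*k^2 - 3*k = (k + 1)*(k^2 - 3*k) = (k - 3)*(k + 1)*(k)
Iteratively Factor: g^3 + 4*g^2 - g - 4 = (g + 1)*(g^2 + 3*g - 4) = (g - 1)*(g + 1)*(g + 4)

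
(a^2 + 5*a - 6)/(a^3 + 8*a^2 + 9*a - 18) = 1/(a + 3)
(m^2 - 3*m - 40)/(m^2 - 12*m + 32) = (m + 5)/(m - 4)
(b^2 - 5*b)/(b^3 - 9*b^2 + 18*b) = (b - 5)/(b^2 - 9*b + 18)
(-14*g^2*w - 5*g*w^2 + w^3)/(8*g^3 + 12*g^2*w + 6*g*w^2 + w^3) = w*(-7*g + w)/(4*g^2 + 4*g*w + w^2)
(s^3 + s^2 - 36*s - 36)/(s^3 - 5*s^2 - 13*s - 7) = (s^2 - 36)/(s^2 - 6*s - 7)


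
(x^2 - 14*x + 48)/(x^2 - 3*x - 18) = (x - 8)/(x + 3)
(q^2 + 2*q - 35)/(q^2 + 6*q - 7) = (q - 5)/(q - 1)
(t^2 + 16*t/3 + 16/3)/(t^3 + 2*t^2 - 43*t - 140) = (t + 4/3)/(t^2 - 2*t - 35)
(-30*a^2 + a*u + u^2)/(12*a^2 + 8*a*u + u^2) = (-5*a + u)/(2*a + u)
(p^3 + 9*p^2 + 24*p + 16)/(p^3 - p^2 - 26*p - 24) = (p + 4)/(p - 6)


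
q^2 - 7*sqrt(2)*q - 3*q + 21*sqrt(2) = (q - 3)*(q - 7*sqrt(2))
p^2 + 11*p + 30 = (p + 5)*(p + 6)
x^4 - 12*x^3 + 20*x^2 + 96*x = x*(x - 8)*(x - 6)*(x + 2)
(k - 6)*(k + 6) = k^2 - 36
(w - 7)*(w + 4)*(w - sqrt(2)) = w^3 - 3*w^2 - sqrt(2)*w^2 - 28*w + 3*sqrt(2)*w + 28*sqrt(2)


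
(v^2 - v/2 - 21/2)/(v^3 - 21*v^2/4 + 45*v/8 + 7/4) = 4*(v + 3)/(4*v^2 - 7*v - 2)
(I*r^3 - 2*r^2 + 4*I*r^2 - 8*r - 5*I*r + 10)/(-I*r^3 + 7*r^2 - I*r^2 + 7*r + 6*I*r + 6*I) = (-r^3 - 2*r^2*(2 + I) + r*(5 - 8*I) + 10*I)/(r^3 + r^2*(1 + 7*I) + r*(-6 + 7*I) - 6)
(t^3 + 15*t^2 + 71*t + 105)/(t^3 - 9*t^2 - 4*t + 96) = (t^2 + 12*t + 35)/(t^2 - 12*t + 32)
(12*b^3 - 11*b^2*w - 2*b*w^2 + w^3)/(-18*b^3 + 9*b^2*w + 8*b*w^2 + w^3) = (-4*b + w)/(6*b + w)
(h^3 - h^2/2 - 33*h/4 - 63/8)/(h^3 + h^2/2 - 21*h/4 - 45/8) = (2*h - 7)/(2*h - 5)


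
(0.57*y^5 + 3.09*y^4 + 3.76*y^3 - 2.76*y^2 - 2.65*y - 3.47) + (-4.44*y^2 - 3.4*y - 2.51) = 0.57*y^5 + 3.09*y^4 + 3.76*y^3 - 7.2*y^2 - 6.05*y - 5.98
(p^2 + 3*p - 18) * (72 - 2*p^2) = -2*p^4 - 6*p^3 + 108*p^2 + 216*p - 1296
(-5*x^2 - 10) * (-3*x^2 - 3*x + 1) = 15*x^4 + 15*x^3 + 25*x^2 + 30*x - 10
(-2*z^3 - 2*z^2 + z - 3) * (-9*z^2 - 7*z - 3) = 18*z^5 + 32*z^4 + 11*z^3 + 26*z^2 + 18*z + 9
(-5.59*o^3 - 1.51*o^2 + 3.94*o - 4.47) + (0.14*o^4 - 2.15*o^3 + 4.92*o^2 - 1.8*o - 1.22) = 0.14*o^4 - 7.74*o^3 + 3.41*o^2 + 2.14*o - 5.69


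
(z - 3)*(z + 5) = z^2 + 2*z - 15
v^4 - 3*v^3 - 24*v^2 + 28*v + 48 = (v - 6)*(v - 2)*(v + 1)*(v + 4)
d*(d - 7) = d^2 - 7*d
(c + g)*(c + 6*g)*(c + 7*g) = c^3 + 14*c^2*g + 55*c*g^2 + 42*g^3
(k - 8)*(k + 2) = k^2 - 6*k - 16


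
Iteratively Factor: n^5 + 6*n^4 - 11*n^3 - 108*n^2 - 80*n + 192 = (n + 4)*(n^4 + 2*n^3 - 19*n^2 - 32*n + 48) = (n - 4)*(n + 4)*(n^3 + 6*n^2 + 5*n - 12) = (n - 4)*(n + 4)^2*(n^2 + 2*n - 3) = (n - 4)*(n + 3)*(n + 4)^2*(n - 1)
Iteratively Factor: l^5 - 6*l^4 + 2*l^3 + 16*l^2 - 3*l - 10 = (l - 2)*(l^4 - 4*l^3 - 6*l^2 + 4*l + 5) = (l - 2)*(l + 1)*(l^3 - 5*l^2 - l + 5) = (l - 2)*(l - 1)*(l + 1)*(l^2 - 4*l - 5) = (l - 2)*(l - 1)*(l + 1)^2*(l - 5)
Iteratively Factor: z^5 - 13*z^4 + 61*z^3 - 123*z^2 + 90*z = (z - 3)*(z^4 - 10*z^3 + 31*z^2 - 30*z) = (z - 5)*(z - 3)*(z^3 - 5*z^2 + 6*z) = (z - 5)*(z - 3)^2*(z^2 - 2*z) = (z - 5)*(z - 3)^2*(z - 2)*(z)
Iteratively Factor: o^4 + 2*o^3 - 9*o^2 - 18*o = (o)*(o^3 + 2*o^2 - 9*o - 18) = o*(o + 3)*(o^2 - o - 6) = o*(o - 3)*(o + 3)*(o + 2)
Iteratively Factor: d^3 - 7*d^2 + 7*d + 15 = (d - 5)*(d^2 - 2*d - 3) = (d - 5)*(d + 1)*(d - 3)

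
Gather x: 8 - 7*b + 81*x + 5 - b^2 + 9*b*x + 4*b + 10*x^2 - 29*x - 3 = -b^2 - 3*b + 10*x^2 + x*(9*b + 52) + 10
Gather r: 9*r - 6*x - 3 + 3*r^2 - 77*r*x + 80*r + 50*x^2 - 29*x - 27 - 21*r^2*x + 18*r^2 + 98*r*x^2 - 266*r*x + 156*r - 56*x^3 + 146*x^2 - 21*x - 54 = r^2*(21 - 21*x) + r*(98*x^2 - 343*x + 245) - 56*x^3 + 196*x^2 - 56*x - 84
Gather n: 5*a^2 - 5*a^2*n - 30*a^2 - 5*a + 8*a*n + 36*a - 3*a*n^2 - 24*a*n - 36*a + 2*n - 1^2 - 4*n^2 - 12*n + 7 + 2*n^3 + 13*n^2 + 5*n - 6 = -25*a^2 - 5*a + 2*n^3 + n^2*(9 - 3*a) + n*(-5*a^2 - 16*a - 5)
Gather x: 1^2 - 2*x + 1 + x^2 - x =x^2 - 3*x + 2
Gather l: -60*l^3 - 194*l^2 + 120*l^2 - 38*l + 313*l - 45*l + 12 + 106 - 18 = -60*l^3 - 74*l^2 + 230*l + 100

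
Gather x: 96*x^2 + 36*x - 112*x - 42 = 96*x^2 - 76*x - 42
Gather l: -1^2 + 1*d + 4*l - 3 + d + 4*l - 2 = 2*d + 8*l - 6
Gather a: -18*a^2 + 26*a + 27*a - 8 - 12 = -18*a^2 + 53*a - 20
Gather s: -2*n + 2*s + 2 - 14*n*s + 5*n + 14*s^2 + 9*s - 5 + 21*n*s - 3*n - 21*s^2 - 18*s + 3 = -7*s^2 + s*(7*n - 7)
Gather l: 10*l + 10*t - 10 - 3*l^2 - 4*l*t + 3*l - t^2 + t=-3*l^2 + l*(13 - 4*t) - t^2 + 11*t - 10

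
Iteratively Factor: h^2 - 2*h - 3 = (h + 1)*(h - 3)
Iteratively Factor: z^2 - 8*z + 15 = (z - 5)*(z - 3)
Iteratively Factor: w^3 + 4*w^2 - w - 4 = (w + 4)*(w^2 - 1) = (w + 1)*(w + 4)*(w - 1)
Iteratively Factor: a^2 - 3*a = (a)*(a - 3)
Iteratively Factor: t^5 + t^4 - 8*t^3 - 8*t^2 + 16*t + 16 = (t - 2)*(t^4 + 3*t^3 - 2*t^2 - 12*t - 8) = (t - 2)*(t + 2)*(t^3 + t^2 - 4*t - 4) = (t - 2)*(t + 2)^2*(t^2 - t - 2) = (t - 2)*(t + 1)*(t + 2)^2*(t - 2)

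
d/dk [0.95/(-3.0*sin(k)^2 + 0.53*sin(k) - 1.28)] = (5.7*sin(k) - 0.5035)*cos(k)/(3.0*sin(k)^2 - 0.53*sin(k) + 1.28)^2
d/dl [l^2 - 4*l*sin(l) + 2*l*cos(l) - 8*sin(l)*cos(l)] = -2*l*sin(l) - 4*l*cos(l) + 2*l - 4*sin(l) + 2*cos(l) - 8*cos(2*l)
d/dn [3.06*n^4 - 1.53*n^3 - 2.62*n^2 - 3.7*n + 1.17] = 12.24*n^3 - 4.59*n^2 - 5.24*n - 3.7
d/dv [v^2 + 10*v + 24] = 2*v + 10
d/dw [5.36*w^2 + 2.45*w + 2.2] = 10.72*w + 2.45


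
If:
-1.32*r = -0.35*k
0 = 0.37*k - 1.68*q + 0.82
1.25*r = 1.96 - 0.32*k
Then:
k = 3.01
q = 1.15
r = 0.80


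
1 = 1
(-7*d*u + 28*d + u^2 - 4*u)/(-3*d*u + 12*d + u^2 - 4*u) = (-7*d + u)/(-3*d + u)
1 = 1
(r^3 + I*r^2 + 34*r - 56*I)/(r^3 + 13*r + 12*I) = (r^2 + 5*I*r + 14)/(r^2 + 4*I*r - 3)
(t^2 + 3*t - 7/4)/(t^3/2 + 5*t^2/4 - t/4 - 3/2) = (4*t^2 + 12*t - 7)/(2*t^3 + 5*t^2 - t - 6)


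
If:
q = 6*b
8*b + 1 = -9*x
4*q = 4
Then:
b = 1/6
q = 1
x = -7/27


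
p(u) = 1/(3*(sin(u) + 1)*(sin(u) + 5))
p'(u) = -cos(u)/(3*(sin(u) + 1)*(sin(u) + 5)^2) - cos(u)/(3*(sin(u) + 1)^2*(sin(u) + 5))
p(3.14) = 0.07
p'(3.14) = 0.08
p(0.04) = 0.06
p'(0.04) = -0.07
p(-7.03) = 0.24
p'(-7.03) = -0.59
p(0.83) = 0.03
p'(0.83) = -0.02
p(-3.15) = 0.07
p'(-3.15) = 0.08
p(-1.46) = 13.57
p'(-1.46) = -245.08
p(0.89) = 0.03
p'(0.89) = -0.02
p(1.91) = 0.03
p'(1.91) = 0.01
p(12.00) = 0.16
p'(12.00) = -0.32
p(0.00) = 0.07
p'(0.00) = -0.08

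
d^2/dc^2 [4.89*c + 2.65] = 0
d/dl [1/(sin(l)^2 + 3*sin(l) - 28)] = -(2*sin(l) + 3)*cos(l)/(sin(l)^2 + 3*sin(l) - 28)^2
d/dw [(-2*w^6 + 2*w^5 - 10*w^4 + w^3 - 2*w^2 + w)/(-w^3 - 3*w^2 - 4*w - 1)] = (6*w^8 + 20*w^7 + 32*w^6 + 40*w^5 + 105*w^4 + 34*w^3 + 8*w^2 + 4*w - 1)/(w^6 + 6*w^5 + 17*w^4 + 26*w^3 + 22*w^2 + 8*w + 1)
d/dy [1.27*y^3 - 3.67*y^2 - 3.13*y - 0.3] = 3.81*y^2 - 7.34*y - 3.13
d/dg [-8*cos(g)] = 8*sin(g)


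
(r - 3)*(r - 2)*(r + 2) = r^3 - 3*r^2 - 4*r + 12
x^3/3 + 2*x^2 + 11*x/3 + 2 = (x/3 + 1)*(x + 1)*(x + 2)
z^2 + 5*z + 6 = (z + 2)*(z + 3)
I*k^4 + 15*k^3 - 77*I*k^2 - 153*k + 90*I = (k - 6*I)*(k - 5*I)*(k - 3*I)*(I*k + 1)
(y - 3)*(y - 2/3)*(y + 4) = y^3 + y^2/3 - 38*y/3 + 8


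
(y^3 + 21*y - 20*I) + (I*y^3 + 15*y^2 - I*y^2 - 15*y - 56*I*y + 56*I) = y^3 + I*y^3 + 15*y^2 - I*y^2 + 6*y - 56*I*y + 36*I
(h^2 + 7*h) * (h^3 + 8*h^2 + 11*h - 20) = h^5 + 15*h^4 + 67*h^3 + 57*h^2 - 140*h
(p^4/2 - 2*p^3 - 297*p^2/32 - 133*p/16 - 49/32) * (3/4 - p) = -p^5/2 + 19*p^4/8 + 249*p^3/32 + 173*p^2/128 - 301*p/64 - 147/128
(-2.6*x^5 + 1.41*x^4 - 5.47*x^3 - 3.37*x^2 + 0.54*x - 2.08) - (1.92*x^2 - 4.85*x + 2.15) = -2.6*x^5 + 1.41*x^4 - 5.47*x^3 - 5.29*x^2 + 5.39*x - 4.23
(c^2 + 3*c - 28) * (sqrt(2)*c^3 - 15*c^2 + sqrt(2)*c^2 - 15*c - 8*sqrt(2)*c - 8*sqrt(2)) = sqrt(2)*c^5 - 15*c^4 + 4*sqrt(2)*c^4 - 60*c^3 - 33*sqrt(2)*c^3 - 60*sqrt(2)*c^2 + 375*c^2 + 200*sqrt(2)*c + 420*c + 224*sqrt(2)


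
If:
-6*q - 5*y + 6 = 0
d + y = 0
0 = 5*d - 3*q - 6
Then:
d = 18/5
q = 4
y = -18/5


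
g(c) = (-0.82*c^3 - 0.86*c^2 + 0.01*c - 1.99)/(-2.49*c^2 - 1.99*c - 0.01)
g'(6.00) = 0.32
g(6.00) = 2.07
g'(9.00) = 0.33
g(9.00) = 3.05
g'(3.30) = 0.30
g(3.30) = 1.21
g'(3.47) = 0.31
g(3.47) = 1.26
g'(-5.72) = 0.34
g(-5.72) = -1.76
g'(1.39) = 0.04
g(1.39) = 0.77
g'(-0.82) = 1619.54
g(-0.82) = 40.48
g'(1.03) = -0.29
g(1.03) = 0.81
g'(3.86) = 0.31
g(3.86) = 1.38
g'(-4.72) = 0.35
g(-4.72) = -1.41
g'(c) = (4.98*c + 1.99)*(-0.82*c^3 - 0.86*c^2 + 0.01*c - 1.99)/(-2.49*c^2 - 1.99*c - 0.01)^2 + (-2.46*c^2 - 1.72*c + 0.01)/(-2.49*c^2 - 1.99*c - 0.01) = (2.0418*c^4 + 3.2636*c^3 + 1.7609*c^2 - 9.893*c - 3.9602)/(6.2001*c^4 + 9.9102*c^3 + 4.0099*c^2 + 0.0398*c + 0.0001)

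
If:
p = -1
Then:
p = -1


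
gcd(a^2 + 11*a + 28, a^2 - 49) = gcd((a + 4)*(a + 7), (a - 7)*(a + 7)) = a + 7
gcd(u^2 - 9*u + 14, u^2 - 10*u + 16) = u - 2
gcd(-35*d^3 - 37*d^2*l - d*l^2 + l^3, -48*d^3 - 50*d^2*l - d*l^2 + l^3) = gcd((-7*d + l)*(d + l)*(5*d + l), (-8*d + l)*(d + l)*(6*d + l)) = d + l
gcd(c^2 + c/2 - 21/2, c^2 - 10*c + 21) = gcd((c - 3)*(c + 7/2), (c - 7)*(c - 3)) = c - 3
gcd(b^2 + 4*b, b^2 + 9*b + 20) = b + 4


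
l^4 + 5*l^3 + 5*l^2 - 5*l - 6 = (l - 1)*(l + 1)*(l + 2)*(l + 3)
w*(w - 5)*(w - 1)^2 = w^4 - 7*w^3 + 11*w^2 - 5*w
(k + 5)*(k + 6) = k^2 + 11*k + 30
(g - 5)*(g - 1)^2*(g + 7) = g^4 - 38*g^2 + 72*g - 35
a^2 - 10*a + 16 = (a - 8)*(a - 2)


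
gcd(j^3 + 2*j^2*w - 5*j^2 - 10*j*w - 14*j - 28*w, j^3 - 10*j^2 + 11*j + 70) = j^2 - 5*j - 14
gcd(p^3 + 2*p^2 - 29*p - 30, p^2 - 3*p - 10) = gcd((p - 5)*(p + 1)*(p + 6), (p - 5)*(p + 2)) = p - 5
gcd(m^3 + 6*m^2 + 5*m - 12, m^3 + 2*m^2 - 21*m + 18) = m - 1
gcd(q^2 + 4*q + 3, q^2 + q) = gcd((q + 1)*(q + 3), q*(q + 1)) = q + 1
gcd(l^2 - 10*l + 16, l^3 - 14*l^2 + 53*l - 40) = l - 8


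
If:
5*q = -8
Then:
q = -8/5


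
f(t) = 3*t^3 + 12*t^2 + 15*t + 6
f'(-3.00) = 24.00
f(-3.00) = -12.00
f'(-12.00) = 1023.00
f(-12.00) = -3630.00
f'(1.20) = 56.76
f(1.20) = 46.46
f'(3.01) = 168.78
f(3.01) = 241.68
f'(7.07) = 634.54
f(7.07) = 1772.05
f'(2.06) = 102.63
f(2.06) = 114.05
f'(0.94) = 45.51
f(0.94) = 33.19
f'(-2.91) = 21.37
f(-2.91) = -9.96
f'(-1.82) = 1.13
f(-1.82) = 0.36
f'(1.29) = 60.94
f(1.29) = 51.76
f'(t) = 9*t^2 + 24*t + 15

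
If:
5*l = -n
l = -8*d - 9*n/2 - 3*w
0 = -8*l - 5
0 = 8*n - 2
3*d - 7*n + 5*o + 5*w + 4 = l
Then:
No Solution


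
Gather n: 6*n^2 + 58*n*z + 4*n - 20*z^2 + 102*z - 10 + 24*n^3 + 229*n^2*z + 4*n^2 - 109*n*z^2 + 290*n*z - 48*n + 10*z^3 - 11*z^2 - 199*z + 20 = 24*n^3 + n^2*(229*z + 10) + n*(-109*z^2 + 348*z - 44) + 10*z^3 - 31*z^2 - 97*z + 10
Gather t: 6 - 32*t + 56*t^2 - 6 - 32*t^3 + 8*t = -32*t^3 + 56*t^2 - 24*t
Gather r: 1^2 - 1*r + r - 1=0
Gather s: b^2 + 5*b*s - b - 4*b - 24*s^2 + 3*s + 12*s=b^2 - 5*b - 24*s^2 + s*(5*b + 15)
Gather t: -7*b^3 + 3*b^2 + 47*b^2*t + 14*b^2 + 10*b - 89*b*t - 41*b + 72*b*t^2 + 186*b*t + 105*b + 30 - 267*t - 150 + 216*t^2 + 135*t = -7*b^3 + 17*b^2 + 74*b + t^2*(72*b + 216) + t*(47*b^2 + 97*b - 132) - 120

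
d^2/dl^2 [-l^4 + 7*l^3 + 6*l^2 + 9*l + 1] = -12*l^2 + 42*l + 12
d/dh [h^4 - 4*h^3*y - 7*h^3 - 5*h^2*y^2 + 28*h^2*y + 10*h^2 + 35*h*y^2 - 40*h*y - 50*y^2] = 4*h^3 - 12*h^2*y - 21*h^2 - 10*h*y^2 + 56*h*y + 20*h + 35*y^2 - 40*y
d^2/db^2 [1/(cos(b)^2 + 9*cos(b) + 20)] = (-4*sin(b)^4 + 3*sin(b)^2 + 855*cos(b)/4 - 27*cos(3*b)/4 + 123)/((cos(b) + 4)^3*(cos(b) + 5)^3)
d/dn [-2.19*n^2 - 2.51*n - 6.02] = -4.38*n - 2.51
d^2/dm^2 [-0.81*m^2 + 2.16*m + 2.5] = -1.62000000000000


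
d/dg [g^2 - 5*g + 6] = 2*g - 5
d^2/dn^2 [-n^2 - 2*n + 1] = -2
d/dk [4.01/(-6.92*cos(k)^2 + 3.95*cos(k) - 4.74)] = (15.8395 - 55.4984*cos(k))*sin(k)/(6.92*cos(k)^2 - 3.95*cos(k) + 4.74)^2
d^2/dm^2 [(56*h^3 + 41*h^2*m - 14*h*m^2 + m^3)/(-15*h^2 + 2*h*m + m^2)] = h^2*(1712*h^3 - 5712*h^2*m + 1104*h*m^2 - 176*m^3)/(3375*h^6 - 1350*h^5*m - 495*h^4*m^2 + 172*h^3*m^3 + 33*h^2*m^4 - 6*h*m^5 - m^6)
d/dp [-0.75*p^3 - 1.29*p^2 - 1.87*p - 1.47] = -2.25*p^2 - 2.58*p - 1.87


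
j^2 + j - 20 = (j - 4)*(j + 5)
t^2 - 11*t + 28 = (t - 7)*(t - 4)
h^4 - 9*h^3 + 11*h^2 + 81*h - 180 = (h - 5)*(h - 4)*(h - 3)*(h + 3)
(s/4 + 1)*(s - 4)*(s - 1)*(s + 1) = s^4/4 - 17*s^2/4 + 4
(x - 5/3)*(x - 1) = x^2 - 8*x/3 + 5/3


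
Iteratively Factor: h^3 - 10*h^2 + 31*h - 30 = (h - 5)*(h^2 - 5*h + 6) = (h - 5)*(h - 2)*(h - 3)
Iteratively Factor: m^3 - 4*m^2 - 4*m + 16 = (m - 4)*(m^2 - 4) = (m - 4)*(m + 2)*(m - 2)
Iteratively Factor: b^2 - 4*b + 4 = (b - 2)*(b - 2)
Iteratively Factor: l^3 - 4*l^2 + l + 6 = (l - 3)*(l^2 - l - 2) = (l - 3)*(l - 2)*(l + 1)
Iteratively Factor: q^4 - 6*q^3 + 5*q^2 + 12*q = (q + 1)*(q^3 - 7*q^2 + 12*q) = q*(q + 1)*(q^2 - 7*q + 12) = q*(q - 3)*(q + 1)*(q - 4)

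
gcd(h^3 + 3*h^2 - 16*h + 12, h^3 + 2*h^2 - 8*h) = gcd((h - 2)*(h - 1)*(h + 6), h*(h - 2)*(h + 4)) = h - 2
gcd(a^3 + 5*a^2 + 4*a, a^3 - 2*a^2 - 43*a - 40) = a + 1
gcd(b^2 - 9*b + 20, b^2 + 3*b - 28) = b - 4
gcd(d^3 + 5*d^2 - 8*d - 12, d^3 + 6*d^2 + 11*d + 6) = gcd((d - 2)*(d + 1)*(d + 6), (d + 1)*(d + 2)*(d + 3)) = d + 1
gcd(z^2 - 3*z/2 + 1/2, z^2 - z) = z - 1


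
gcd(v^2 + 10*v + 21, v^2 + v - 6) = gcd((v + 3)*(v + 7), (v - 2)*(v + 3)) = v + 3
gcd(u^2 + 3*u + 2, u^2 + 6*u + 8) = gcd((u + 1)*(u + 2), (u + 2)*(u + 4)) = u + 2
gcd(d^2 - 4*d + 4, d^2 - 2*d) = d - 2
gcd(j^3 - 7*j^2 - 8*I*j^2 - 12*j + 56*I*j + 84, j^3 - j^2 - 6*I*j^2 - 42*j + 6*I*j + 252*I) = j^2 + j*(-7 - 6*I) + 42*I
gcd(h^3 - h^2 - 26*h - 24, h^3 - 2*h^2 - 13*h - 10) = h + 1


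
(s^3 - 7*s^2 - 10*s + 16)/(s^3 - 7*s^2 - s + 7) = (s^2 - 6*s - 16)/(s^2 - 6*s - 7)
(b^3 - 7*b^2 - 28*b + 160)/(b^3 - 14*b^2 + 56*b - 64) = (b + 5)/(b - 2)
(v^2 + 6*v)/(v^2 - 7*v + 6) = v*(v + 6)/(v^2 - 7*v + 6)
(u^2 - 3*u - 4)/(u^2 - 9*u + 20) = (u + 1)/(u - 5)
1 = 1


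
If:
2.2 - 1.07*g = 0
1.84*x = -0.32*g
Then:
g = 2.06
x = -0.36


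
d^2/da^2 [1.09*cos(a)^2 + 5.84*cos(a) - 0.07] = -5.84*cos(a) - 2.18*cos(2*a)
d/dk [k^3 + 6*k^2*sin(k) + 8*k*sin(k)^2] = 6*k^2*cos(k) + 3*k^2 + 12*k*sin(k) + 8*k*sin(2*k) + 8*sin(k)^2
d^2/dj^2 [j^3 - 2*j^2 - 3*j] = 6*j - 4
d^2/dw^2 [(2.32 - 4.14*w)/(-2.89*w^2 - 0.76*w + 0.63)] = ((7.1168 - 71.7876*w)*(2.89*w^2 + 0.76*w - 0.63) + (4.14*w - 2.32)*(5.78*w + 0.76)*(11.56*w + 1.52))/(2.89*w^2 + 0.76*w - 0.63)^3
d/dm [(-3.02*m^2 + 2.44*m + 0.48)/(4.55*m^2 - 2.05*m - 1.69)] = (-4.911*m^2 + 5.8396*m - 3.1396)/(20.7025*m^4 - 18.655*m^3 - 11.1765*m^2 + 6.929*m + 2.8561)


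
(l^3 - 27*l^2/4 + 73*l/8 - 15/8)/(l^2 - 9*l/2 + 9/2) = (4*l^2 - 21*l + 5)/(4*(l - 3))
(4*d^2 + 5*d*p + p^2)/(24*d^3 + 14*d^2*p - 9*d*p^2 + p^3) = (4*d + p)/(24*d^2 - 10*d*p + p^2)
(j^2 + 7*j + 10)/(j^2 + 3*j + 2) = (j + 5)/(j + 1)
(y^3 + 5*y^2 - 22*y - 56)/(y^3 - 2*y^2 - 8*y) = (y + 7)/y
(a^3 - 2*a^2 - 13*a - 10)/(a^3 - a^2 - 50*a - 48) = (a^2 - 3*a - 10)/(a^2 - 2*a - 48)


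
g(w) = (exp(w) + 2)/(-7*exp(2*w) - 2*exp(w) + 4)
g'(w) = (exp(w) + 2)*(14*exp(2*w) + 2*exp(w))/(-7*exp(2*w) - 2*exp(w) + 4)^2 + exp(w)/(-7*exp(2*w) - 2*exp(w) + 4) = (7*exp(2*w) + 28*exp(w) + 8)*exp(w)/(49*exp(4*w) + 28*exp(3*w) - 52*exp(2*w) - 16*exp(w) + 16)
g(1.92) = -0.03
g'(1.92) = 0.03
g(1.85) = -0.03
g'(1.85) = 0.04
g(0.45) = -0.22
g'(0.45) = 0.41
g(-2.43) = 0.55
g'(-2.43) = 0.07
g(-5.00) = 0.50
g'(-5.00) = 0.00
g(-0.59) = 3.45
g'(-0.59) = 25.96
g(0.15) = -0.41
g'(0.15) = 0.96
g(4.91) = -0.00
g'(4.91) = 0.00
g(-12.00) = 0.50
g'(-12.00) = 0.00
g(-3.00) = 0.53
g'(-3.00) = 0.03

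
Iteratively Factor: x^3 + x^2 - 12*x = (x - 3)*(x^2 + 4*x) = (x - 3)*(x + 4)*(x)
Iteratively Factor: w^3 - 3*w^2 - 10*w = (w + 2)*(w^2 - 5*w) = (w - 5)*(w + 2)*(w)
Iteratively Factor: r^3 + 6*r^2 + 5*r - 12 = (r + 4)*(r^2 + 2*r - 3) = (r + 3)*(r + 4)*(r - 1)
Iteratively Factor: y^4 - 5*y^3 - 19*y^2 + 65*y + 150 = (y - 5)*(y^3 - 19*y - 30) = (y - 5)*(y + 2)*(y^2 - 2*y - 15) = (y - 5)^2*(y + 2)*(y + 3)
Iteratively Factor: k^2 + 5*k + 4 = (k + 1)*(k + 4)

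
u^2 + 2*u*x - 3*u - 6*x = (u - 3)*(u + 2*x)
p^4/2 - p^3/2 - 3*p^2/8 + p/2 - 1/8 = (p/2 + 1/2)*(p - 1)*(p - 1/2)^2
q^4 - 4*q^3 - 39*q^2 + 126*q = q*(q - 7)*(q - 3)*(q + 6)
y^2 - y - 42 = (y - 7)*(y + 6)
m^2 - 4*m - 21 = (m - 7)*(m + 3)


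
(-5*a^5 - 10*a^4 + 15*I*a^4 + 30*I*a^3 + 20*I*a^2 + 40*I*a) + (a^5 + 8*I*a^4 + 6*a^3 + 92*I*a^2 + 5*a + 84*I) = -4*a^5 - 10*a^4 + 23*I*a^4 + 6*a^3 + 30*I*a^3 + 112*I*a^2 + 5*a + 40*I*a + 84*I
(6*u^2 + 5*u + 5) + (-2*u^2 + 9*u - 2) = 4*u^2 + 14*u + 3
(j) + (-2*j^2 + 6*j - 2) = -2*j^2 + 7*j - 2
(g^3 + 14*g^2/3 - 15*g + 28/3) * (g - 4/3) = g^4 + 10*g^3/3 - 191*g^2/9 + 88*g/3 - 112/9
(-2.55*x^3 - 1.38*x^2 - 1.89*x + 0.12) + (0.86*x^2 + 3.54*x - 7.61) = -2.55*x^3 - 0.52*x^2 + 1.65*x - 7.49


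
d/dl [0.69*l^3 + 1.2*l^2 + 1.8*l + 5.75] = 2.07*l^2 + 2.4*l + 1.8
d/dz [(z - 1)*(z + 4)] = 2*z + 3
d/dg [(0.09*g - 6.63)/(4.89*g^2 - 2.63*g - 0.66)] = (-0.4401*g^2 + 64.8414*g - 17.4963)/(23.9121*g^4 - 25.7214*g^3 + 0.4621*g^2 + 3.4716*g + 0.4356)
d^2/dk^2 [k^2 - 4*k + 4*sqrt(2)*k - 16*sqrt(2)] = 2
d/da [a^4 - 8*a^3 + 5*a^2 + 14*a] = 4*a^3 - 24*a^2 + 10*a + 14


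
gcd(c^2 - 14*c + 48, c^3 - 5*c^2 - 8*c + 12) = c - 6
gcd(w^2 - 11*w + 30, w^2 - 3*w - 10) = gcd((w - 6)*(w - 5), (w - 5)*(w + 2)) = w - 5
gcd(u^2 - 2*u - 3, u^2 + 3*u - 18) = u - 3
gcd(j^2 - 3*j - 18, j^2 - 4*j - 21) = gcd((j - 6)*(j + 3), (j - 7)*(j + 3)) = j + 3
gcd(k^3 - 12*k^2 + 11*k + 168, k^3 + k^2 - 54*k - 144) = k^2 - 5*k - 24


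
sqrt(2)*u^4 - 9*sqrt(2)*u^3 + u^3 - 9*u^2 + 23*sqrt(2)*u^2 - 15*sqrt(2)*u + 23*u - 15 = (u - 5)*(u - 3)*(u - 1)*(sqrt(2)*u + 1)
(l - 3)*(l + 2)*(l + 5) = l^3 + 4*l^2 - 11*l - 30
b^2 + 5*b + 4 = (b + 1)*(b + 4)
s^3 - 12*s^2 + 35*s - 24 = (s - 8)*(s - 3)*(s - 1)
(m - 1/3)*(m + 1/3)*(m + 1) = m^3 + m^2 - m/9 - 1/9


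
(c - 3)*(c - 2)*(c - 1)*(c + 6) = c^4 - 25*c^2 + 60*c - 36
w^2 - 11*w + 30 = (w - 6)*(w - 5)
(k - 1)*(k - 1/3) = k^2 - 4*k/3 + 1/3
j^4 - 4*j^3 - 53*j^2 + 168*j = j*(j - 8)*(j - 3)*(j + 7)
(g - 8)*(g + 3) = g^2 - 5*g - 24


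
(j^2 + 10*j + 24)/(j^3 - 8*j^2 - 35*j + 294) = (j + 4)/(j^2 - 14*j + 49)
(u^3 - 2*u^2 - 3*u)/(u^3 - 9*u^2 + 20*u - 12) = u*(u^2 - 2*u - 3)/(u^3 - 9*u^2 + 20*u - 12)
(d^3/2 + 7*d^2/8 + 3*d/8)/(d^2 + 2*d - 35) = d*(4*d^2 + 7*d + 3)/(8*(d^2 + 2*d - 35))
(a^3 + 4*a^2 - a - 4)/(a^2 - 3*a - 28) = (a^2 - 1)/(a - 7)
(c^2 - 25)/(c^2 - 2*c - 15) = (c + 5)/(c + 3)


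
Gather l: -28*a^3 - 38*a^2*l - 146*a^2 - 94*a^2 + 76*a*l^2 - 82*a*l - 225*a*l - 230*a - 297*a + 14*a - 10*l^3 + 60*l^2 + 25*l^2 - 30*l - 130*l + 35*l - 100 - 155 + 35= -28*a^3 - 240*a^2 - 513*a - 10*l^3 + l^2*(76*a + 85) + l*(-38*a^2 - 307*a - 125) - 220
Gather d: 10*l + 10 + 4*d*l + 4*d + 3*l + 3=d*(4*l + 4) + 13*l + 13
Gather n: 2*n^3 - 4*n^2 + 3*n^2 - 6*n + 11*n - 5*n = 2*n^3 - n^2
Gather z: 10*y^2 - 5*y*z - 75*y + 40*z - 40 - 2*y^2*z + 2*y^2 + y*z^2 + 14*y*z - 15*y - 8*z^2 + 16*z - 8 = 12*y^2 - 90*y + z^2*(y - 8) + z*(-2*y^2 + 9*y + 56) - 48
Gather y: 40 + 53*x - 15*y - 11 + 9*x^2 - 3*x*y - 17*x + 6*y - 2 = 9*x^2 + 36*x + y*(-3*x - 9) + 27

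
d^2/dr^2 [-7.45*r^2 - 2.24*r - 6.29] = -14.9000000000000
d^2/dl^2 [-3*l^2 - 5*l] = -6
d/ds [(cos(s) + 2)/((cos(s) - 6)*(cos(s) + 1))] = (cos(s)^2 + 4*cos(s) - 4)*sin(s)/((cos(s) - 6)^2*(cos(s) + 1)^2)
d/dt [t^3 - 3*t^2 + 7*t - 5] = 3*t^2 - 6*t + 7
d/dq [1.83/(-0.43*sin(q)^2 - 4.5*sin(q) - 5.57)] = (1.5738*sin(q) + 8.235)*cos(q)/(0.43*sin(q)^2 + 4.5*sin(q) + 5.57)^2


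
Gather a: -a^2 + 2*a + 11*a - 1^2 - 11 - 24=-a^2 + 13*a - 36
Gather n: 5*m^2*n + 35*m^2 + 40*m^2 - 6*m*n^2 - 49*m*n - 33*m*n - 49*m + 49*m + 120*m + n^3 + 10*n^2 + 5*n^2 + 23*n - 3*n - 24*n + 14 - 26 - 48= 75*m^2 + 120*m + n^3 + n^2*(15 - 6*m) + n*(5*m^2 - 82*m - 4) - 60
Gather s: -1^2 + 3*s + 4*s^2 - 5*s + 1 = 4*s^2 - 2*s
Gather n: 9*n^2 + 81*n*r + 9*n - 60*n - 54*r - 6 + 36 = 9*n^2 + n*(81*r - 51) - 54*r + 30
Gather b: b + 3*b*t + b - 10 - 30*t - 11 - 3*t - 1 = b*(3*t + 2) - 33*t - 22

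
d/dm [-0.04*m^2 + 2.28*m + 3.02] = 2.28 - 0.08*m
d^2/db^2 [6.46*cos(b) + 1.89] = -6.46*cos(b)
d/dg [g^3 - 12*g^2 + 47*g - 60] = 3*g^2 - 24*g + 47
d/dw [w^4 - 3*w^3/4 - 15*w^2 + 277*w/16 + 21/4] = 4*w^3 - 9*w^2/4 - 30*w + 277/16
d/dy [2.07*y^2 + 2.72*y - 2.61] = 4.14*y + 2.72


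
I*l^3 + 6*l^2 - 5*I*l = l*(l - 5*I)*(I*l + 1)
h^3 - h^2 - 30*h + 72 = (h - 4)*(h - 3)*(h + 6)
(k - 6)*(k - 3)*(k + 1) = k^3 - 8*k^2 + 9*k + 18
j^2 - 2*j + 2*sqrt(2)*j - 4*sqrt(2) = (j - 2)*(j + 2*sqrt(2))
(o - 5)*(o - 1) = o^2 - 6*o + 5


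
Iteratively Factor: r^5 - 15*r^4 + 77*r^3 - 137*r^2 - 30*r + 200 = (r - 5)*(r^4 - 10*r^3 + 27*r^2 - 2*r - 40) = (r - 5)*(r + 1)*(r^3 - 11*r^2 + 38*r - 40) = (r - 5)^2*(r + 1)*(r^2 - 6*r + 8) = (r - 5)^2*(r - 2)*(r + 1)*(r - 4)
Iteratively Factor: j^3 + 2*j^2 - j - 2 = (j + 1)*(j^2 + j - 2) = (j - 1)*(j + 1)*(j + 2)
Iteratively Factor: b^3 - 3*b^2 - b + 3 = (b - 1)*(b^2 - 2*b - 3) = (b - 3)*(b - 1)*(b + 1)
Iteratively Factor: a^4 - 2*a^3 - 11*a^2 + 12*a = (a)*(a^3 - 2*a^2 - 11*a + 12) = a*(a + 3)*(a^2 - 5*a + 4) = a*(a - 1)*(a + 3)*(a - 4)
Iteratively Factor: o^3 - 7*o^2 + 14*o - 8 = (o - 1)*(o^2 - 6*o + 8) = (o - 2)*(o - 1)*(o - 4)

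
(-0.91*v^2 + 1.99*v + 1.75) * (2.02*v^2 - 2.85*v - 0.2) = -1.8382*v^4 + 6.6133*v^3 - 1.9545*v^2 - 5.3855*v - 0.35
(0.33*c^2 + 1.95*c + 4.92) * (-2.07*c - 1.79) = -0.6831*c^3 - 4.6272*c^2 - 13.6749*c - 8.8068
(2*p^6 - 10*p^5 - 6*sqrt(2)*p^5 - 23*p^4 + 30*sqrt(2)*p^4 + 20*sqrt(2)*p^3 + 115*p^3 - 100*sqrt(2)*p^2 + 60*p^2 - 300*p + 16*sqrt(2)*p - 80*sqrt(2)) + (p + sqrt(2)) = 2*p^6 - 10*p^5 - 6*sqrt(2)*p^5 - 23*p^4 + 30*sqrt(2)*p^4 + 20*sqrt(2)*p^3 + 115*p^3 - 100*sqrt(2)*p^2 + 60*p^2 - 299*p + 16*sqrt(2)*p - 79*sqrt(2)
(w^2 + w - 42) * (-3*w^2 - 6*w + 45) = -3*w^4 - 9*w^3 + 165*w^2 + 297*w - 1890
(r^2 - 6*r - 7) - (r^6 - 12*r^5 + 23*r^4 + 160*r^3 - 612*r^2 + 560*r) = -r^6 + 12*r^5 - 23*r^4 - 160*r^3 + 613*r^2 - 566*r - 7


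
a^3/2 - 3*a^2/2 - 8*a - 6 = (a/2 + 1)*(a - 6)*(a + 1)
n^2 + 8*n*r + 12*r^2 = (n + 2*r)*(n + 6*r)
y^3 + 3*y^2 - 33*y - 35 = (y - 5)*(y + 1)*(y + 7)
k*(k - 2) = k^2 - 2*k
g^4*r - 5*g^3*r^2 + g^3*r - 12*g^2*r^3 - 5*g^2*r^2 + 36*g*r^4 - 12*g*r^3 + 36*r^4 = (g - 6*r)*(g - 2*r)*(g + 3*r)*(g*r + r)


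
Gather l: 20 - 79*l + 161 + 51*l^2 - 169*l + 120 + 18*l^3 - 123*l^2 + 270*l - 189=18*l^3 - 72*l^2 + 22*l + 112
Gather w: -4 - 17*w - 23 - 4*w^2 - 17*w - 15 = -4*w^2 - 34*w - 42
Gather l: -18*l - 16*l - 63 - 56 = -34*l - 119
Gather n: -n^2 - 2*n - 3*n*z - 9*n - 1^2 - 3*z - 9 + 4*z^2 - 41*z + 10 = -n^2 + n*(-3*z - 11) + 4*z^2 - 44*z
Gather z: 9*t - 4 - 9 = 9*t - 13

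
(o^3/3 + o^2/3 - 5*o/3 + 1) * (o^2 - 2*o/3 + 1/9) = o^5/3 + o^4/9 - 50*o^3/27 + 58*o^2/27 - 23*o/27 + 1/9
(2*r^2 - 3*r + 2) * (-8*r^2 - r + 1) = -16*r^4 + 22*r^3 - 11*r^2 - 5*r + 2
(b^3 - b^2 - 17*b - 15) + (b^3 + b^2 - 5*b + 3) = 2*b^3 - 22*b - 12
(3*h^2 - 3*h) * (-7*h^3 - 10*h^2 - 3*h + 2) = -21*h^5 - 9*h^4 + 21*h^3 + 15*h^2 - 6*h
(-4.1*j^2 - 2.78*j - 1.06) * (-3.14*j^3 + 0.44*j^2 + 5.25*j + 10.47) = 12.874*j^5 + 6.9252*j^4 - 19.4198*j^3 - 57.9884*j^2 - 34.6716*j - 11.0982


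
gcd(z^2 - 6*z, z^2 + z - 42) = z - 6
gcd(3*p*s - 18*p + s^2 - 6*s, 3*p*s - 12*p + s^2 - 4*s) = 3*p + s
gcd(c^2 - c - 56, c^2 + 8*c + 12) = 1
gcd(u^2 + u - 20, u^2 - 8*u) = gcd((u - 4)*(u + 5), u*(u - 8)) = 1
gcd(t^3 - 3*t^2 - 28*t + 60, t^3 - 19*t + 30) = t^2 + 3*t - 10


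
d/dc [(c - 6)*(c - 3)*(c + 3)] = 3*c^2 - 12*c - 9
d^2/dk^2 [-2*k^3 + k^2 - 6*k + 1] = 2 - 12*k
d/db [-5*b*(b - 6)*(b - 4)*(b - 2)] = -20*b^3 + 180*b^2 - 440*b + 240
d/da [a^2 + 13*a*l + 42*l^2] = 2*a + 13*l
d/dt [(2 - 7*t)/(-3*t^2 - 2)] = (-21*t^2 + 12*t + 14)/(9*t^4 + 12*t^2 + 4)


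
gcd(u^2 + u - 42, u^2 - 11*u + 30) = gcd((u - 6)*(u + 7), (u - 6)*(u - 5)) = u - 6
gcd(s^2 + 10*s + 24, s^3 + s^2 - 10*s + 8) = s + 4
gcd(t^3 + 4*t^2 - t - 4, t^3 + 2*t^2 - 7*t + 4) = t^2 + 3*t - 4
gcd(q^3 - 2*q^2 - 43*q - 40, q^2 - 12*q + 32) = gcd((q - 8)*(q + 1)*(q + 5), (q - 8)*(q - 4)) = q - 8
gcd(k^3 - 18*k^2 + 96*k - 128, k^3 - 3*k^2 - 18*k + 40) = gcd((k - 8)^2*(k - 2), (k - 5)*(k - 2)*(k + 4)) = k - 2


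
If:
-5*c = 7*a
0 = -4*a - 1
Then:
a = -1/4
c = 7/20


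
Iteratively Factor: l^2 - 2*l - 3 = (l + 1)*(l - 3)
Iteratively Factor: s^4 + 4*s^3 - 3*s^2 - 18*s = (s + 3)*(s^3 + s^2 - 6*s) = (s + 3)^2*(s^2 - 2*s) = (s - 2)*(s + 3)^2*(s)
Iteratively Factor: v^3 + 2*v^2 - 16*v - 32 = (v - 4)*(v^2 + 6*v + 8) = (v - 4)*(v + 2)*(v + 4)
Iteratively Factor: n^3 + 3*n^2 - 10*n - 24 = (n - 3)*(n^2 + 6*n + 8) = (n - 3)*(n + 2)*(n + 4)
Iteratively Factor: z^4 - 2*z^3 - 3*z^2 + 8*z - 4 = (z - 1)*(z^3 - z^2 - 4*z + 4) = (z - 2)*(z - 1)*(z^2 + z - 2) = (z - 2)*(z - 1)*(z + 2)*(z - 1)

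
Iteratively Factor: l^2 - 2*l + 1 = (l - 1)*(l - 1)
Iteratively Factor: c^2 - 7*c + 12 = (c - 3)*(c - 4)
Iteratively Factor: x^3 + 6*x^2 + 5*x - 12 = (x - 1)*(x^2 + 7*x + 12) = (x - 1)*(x + 4)*(x + 3)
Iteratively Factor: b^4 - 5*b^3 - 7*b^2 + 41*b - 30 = (b + 3)*(b^3 - 8*b^2 + 17*b - 10) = (b - 5)*(b + 3)*(b^2 - 3*b + 2) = (b - 5)*(b - 2)*(b + 3)*(b - 1)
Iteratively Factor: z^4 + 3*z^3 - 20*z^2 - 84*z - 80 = (z + 4)*(z^3 - z^2 - 16*z - 20) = (z + 2)*(z + 4)*(z^2 - 3*z - 10) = (z + 2)^2*(z + 4)*(z - 5)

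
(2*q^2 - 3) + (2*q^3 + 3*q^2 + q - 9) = 2*q^3 + 5*q^2 + q - 12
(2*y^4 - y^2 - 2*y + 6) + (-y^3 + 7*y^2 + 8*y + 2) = 2*y^4 - y^3 + 6*y^2 + 6*y + 8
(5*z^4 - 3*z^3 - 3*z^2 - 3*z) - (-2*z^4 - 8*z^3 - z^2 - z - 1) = 7*z^4 + 5*z^3 - 2*z^2 - 2*z + 1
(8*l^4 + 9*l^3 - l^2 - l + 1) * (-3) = -24*l^4 - 27*l^3 + 3*l^2 + 3*l - 3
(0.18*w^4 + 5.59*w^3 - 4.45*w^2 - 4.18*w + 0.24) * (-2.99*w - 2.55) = -0.5382*w^5 - 17.1731*w^4 - 0.948999999999996*w^3 + 23.8457*w^2 + 9.9414*w - 0.612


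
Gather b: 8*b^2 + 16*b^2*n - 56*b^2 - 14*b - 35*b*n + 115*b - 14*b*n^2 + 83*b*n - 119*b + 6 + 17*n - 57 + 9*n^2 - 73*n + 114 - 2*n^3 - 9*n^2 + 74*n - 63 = b^2*(16*n - 48) + b*(-14*n^2 + 48*n - 18) - 2*n^3 + 18*n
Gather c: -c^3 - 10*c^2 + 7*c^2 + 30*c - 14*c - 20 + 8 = -c^3 - 3*c^2 + 16*c - 12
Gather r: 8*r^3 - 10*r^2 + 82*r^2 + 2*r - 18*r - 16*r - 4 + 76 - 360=8*r^3 + 72*r^2 - 32*r - 288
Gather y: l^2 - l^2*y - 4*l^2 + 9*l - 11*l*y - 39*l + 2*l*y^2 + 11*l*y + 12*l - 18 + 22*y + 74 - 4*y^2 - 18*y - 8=-3*l^2 - 18*l + y^2*(2*l - 4) + y*(4 - l^2) + 48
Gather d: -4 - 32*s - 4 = -32*s - 8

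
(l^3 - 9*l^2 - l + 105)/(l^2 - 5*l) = l - 4 - 21/l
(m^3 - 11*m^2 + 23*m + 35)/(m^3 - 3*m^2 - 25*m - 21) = (m - 5)/(m + 3)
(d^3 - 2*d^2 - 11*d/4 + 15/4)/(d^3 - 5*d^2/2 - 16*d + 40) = (2*d^2 + d - 3)/(2*(d^2 - 16))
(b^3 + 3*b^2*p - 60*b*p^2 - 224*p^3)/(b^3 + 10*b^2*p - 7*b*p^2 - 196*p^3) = (-b^2 + 4*b*p + 32*p^2)/(-b^2 - 3*b*p + 28*p^2)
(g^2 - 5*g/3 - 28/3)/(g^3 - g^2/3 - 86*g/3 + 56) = (3*g + 7)/(3*g^2 + 11*g - 42)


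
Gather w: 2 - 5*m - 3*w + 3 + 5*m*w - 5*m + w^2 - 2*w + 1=-10*m + w^2 + w*(5*m - 5) + 6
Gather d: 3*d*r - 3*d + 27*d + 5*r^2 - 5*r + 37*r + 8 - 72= d*(3*r + 24) + 5*r^2 + 32*r - 64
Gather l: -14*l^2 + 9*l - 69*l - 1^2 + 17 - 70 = -14*l^2 - 60*l - 54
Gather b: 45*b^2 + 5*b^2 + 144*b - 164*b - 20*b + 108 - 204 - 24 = 50*b^2 - 40*b - 120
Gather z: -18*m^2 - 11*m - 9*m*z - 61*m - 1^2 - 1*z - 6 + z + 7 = -18*m^2 - 9*m*z - 72*m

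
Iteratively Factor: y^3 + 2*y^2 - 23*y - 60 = (y + 3)*(y^2 - y - 20) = (y + 3)*(y + 4)*(y - 5)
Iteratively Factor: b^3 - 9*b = (b - 3)*(b^2 + 3*b) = b*(b - 3)*(b + 3)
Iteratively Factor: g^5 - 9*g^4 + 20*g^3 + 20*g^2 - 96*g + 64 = (g - 4)*(g^4 - 5*g^3 + 20*g - 16) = (g - 4)^2*(g^3 - g^2 - 4*g + 4) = (g - 4)^2*(g - 1)*(g^2 - 4) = (g - 4)^2*(g - 2)*(g - 1)*(g + 2)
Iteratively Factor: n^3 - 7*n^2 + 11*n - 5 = (n - 1)*(n^2 - 6*n + 5) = (n - 5)*(n - 1)*(n - 1)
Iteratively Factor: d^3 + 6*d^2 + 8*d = (d + 2)*(d^2 + 4*d) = d*(d + 2)*(d + 4)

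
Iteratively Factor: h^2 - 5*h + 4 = (h - 1)*(h - 4)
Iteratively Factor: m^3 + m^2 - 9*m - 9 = (m + 1)*(m^2 - 9) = (m + 1)*(m + 3)*(m - 3)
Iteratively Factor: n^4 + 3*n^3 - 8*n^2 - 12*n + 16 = (n - 2)*(n^3 + 5*n^2 + 2*n - 8) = (n - 2)*(n + 2)*(n^2 + 3*n - 4) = (n - 2)*(n + 2)*(n + 4)*(n - 1)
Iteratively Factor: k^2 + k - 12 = (k - 3)*(k + 4)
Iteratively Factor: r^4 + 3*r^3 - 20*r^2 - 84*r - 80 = (r + 4)*(r^3 - r^2 - 16*r - 20) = (r + 2)*(r + 4)*(r^2 - 3*r - 10) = (r - 5)*(r + 2)*(r + 4)*(r + 2)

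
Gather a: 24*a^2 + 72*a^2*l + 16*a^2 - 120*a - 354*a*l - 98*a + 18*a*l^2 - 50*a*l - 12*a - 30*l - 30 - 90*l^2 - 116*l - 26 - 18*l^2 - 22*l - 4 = a^2*(72*l + 40) + a*(18*l^2 - 404*l - 230) - 108*l^2 - 168*l - 60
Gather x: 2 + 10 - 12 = 0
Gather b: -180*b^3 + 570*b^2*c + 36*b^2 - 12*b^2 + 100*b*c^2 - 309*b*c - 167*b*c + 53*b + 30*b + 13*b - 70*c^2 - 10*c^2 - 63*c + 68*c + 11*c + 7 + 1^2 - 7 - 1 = -180*b^3 + b^2*(570*c + 24) + b*(100*c^2 - 476*c + 96) - 80*c^2 + 16*c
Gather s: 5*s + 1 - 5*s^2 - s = -5*s^2 + 4*s + 1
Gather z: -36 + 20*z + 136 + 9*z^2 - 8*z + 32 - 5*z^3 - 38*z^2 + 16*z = -5*z^3 - 29*z^2 + 28*z + 132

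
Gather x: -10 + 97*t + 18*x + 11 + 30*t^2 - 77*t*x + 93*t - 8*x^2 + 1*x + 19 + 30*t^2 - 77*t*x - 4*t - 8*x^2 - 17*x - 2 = 60*t^2 + 186*t - 16*x^2 + x*(2 - 154*t) + 18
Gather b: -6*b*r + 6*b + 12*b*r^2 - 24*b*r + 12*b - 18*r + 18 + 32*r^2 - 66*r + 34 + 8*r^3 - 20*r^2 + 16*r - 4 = b*(12*r^2 - 30*r + 18) + 8*r^3 + 12*r^2 - 68*r + 48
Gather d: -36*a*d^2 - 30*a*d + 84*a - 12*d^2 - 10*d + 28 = 84*a + d^2*(-36*a - 12) + d*(-30*a - 10) + 28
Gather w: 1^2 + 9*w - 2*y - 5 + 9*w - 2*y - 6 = 18*w - 4*y - 10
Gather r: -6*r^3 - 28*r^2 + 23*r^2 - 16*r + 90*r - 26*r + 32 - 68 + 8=-6*r^3 - 5*r^2 + 48*r - 28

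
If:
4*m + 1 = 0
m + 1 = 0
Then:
No Solution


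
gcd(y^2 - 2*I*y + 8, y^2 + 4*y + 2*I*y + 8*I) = y + 2*I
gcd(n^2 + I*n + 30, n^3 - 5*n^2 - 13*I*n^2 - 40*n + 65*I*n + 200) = n - 5*I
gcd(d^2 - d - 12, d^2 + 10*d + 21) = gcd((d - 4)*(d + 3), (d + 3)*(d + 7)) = d + 3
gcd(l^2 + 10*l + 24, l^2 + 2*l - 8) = l + 4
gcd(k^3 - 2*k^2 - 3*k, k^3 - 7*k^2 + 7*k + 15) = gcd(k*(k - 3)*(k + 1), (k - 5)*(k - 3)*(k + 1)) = k^2 - 2*k - 3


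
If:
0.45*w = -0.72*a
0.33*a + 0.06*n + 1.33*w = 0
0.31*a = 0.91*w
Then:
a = 0.00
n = 0.00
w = 0.00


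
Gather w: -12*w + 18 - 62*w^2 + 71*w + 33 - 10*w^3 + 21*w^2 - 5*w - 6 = -10*w^3 - 41*w^2 + 54*w + 45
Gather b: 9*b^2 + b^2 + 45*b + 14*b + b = 10*b^2 + 60*b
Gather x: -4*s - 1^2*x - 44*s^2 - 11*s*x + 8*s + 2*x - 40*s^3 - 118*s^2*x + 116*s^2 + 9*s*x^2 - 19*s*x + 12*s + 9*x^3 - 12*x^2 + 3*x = -40*s^3 + 72*s^2 + 16*s + 9*x^3 + x^2*(9*s - 12) + x*(-118*s^2 - 30*s + 4)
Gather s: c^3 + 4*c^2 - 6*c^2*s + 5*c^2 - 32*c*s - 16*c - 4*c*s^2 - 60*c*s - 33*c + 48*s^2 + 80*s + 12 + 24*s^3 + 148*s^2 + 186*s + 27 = c^3 + 9*c^2 - 49*c + 24*s^3 + s^2*(196 - 4*c) + s*(-6*c^2 - 92*c + 266) + 39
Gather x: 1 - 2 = -1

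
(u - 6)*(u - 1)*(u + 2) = u^3 - 5*u^2 - 8*u + 12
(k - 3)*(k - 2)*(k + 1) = k^3 - 4*k^2 + k + 6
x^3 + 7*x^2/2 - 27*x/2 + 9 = (x - 3/2)*(x - 1)*(x + 6)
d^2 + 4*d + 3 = (d + 1)*(d + 3)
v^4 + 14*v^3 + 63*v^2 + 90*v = v*(v + 3)*(v + 5)*(v + 6)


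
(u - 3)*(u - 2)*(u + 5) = u^3 - 19*u + 30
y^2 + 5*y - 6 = (y - 1)*(y + 6)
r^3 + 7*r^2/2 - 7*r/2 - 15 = (r - 2)*(r + 5/2)*(r + 3)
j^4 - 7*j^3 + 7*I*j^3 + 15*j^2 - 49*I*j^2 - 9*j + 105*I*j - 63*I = (j - 3)^2*(j - 1)*(j + 7*I)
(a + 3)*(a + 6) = a^2 + 9*a + 18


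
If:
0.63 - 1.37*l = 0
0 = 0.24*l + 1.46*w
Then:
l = 0.46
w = -0.08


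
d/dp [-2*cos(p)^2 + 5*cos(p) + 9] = (4*cos(p) - 5)*sin(p)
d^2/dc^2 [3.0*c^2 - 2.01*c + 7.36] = 6.00000000000000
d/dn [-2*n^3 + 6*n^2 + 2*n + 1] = -6*n^2 + 12*n + 2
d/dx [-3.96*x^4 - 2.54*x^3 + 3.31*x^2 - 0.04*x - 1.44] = -15.84*x^3 - 7.62*x^2 + 6.62*x - 0.04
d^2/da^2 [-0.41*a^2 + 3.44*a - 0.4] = -0.820000000000000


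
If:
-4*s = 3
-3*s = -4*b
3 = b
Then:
No Solution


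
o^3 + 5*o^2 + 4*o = o*(o + 1)*(o + 4)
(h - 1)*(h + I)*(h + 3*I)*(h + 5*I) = h^4 - h^3 + 9*I*h^3 - 23*h^2 - 9*I*h^2 + 23*h - 15*I*h + 15*I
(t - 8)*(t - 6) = t^2 - 14*t + 48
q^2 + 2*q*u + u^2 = (q + u)^2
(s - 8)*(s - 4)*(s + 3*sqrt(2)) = s^3 - 12*s^2 + 3*sqrt(2)*s^2 - 36*sqrt(2)*s + 32*s + 96*sqrt(2)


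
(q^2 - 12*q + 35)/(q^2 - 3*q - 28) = (q - 5)/(q + 4)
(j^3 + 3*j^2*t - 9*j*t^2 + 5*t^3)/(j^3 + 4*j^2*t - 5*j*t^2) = (j - t)/j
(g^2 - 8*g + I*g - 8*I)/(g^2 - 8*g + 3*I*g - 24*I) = (g + I)/(g + 3*I)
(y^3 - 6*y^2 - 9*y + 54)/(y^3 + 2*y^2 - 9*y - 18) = (y - 6)/(y + 2)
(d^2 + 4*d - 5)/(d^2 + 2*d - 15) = (d - 1)/(d - 3)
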